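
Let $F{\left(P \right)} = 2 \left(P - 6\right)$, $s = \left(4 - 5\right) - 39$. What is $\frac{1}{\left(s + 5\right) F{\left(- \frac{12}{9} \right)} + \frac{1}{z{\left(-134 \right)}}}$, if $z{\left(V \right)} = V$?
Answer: $\frac{402}{206357} \approx 0.0019481$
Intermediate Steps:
$s = -40$ ($s = -1 - 39 = -40$)
$F{\left(P \right)} = -12 + 2 P$ ($F{\left(P \right)} = 2 \left(-6 + P\right) = -12 + 2 P$)
$\frac{1}{\left(s + 5\right) F{\left(- \frac{12}{9} \right)} + \frac{1}{z{\left(-134 \right)}}} = \frac{1}{\left(-40 + 5\right) \left(-12 + 2 \left(- \frac{12}{9}\right)\right) + \frac{1}{-134}} = \frac{1}{- 35 \left(-12 + 2 \left(\left(-12\right) \frac{1}{9}\right)\right) - \frac{1}{134}} = \frac{1}{- 35 \left(-12 + 2 \left(- \frac{4}{3}\right)\right) - \frac{1}{134}} = \frac{1}{- 35 \left(-12 - \frac{8}{3}\right) - \frac{1}{134}} = \frac{1}{\left(-35\right) \left(- \frac{44}{3}\right) - \frac{1}{134}} = \frac{1}{\frac{1540}{3} - \frac{1}{134}} = \frac{1}{\frac{206357}{402}} = \frac{402}{206357}$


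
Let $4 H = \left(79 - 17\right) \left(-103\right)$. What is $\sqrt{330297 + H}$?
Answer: $\frac{\sqrt{1314802}}{2} \approx 573.32$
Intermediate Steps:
$H = - \frac{3193}{2}$ ($H = \frac{\left(79 - 17\right) \left(-103\right)}{4} = \frac{62 \left(-103\right)}{4} = \frac{1}{4} \left(-6386\right) = - \frac{3193}{2} \approx -1596.5$)
$\sqrt{330297 + H} = \sqrt{330297 - \frac{3193}{2}} = \sqrt{\frac{657401}{2}} = \frac{\sqrt{1314802}}{2}$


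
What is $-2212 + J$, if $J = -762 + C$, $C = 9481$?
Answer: $6507$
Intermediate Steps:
$J = 8719$ ($J = -762 + 9481 = 8719$)
$-2212 + J = -2212 + 8719 = 6507$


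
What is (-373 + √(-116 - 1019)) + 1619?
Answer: 1246 + I*√1135 ≈ 1246.0 + 33.69*I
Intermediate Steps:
(-373 + √(-116 - 1019)) + 1619 = (-373 + √(-1135)) + 1619 = (-373 + I*√1135) + 1619 = 1246 + I*√1135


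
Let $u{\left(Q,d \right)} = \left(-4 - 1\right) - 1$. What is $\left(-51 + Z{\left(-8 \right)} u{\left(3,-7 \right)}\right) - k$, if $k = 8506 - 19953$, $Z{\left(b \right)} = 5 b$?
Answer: $11636$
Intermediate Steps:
$u{\left(Q,d \right)} = -6$ ($u{\left(Q,d \right)} = -5 - 1 = -6$)
$k = -11447$
$\left(-51 + Z{\left(-8 \right)} u{\left(3,-7 \right)}\right) - k = \left(-51 + 5 \left(-8\right) \left(-6\right)\right) - -11447 = \left(-51 - -240\right) + 11447 = \left(-51 + 240\right) + 11447 = 189 + 11447 = 11636$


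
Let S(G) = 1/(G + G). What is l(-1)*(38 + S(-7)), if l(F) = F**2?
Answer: 531/14 ≈ 37.929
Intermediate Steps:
S(G) = 1/(2*G)
l(-1)*(38 + S(-7)) = (-1)**2*(38 + (1/2)/(-7)) = 1*(38 + (1/2)*(-1/7)) = 1*(38 - 1/14) = 1*(531/14) = 531/14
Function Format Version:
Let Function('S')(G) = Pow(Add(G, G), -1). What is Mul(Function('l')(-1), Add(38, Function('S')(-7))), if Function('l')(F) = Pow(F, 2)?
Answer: Rational(531, 14) ≈ 37.929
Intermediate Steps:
Function('S')(G) = Mul(Rational(1, 2), Pow(G, -1)) (Function('S')(G) = Pow(Mul(2, G), -1) = Mul(Rational(1, 2), Pow(G, -1)))
Mul(Function('l')(-1), Add(38, Function('S')(-7))) = Mul(Pow(-1, 2), Add(38, Mul(Rational(1, 2), Pow(-7, -1)))) = Mul(1, Add(38, Mul(Rational(1, 2), Rational(-1, 7)))) = Mul(1, Add(38, Rational(-1, 14))) = Mul(1, Rational(531, 14)) = Rational(531, 14)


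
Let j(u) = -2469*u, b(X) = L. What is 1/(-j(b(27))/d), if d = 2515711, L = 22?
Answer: 228701/4938 ≈ 46.315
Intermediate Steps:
b(X) = 22
1/(-j(b(27))/d) = 1/(-(-2469*22)/2515711) = 1/(-(-54318)/2515711) = 1/(-1*(-4938/228701)) = 1/(4938/228701) = 228701/4938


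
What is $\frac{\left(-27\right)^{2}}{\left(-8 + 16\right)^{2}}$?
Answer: $\frac{729}{64} \approx 11.391$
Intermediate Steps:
$\frac{\left(-27\right)^{2}}{\left(-8 + 16\right)^{2}} = \frac{729}{8^{2}} = \frac{729}{64}$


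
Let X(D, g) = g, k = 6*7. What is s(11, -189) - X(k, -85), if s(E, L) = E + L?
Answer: -93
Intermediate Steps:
k = 42
s(11, -189) - X(k, -85) = (11 - 189) - 1*(-85) = -178 + 85 = -93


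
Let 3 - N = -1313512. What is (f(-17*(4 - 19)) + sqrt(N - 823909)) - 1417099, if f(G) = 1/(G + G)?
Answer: -722720489/510 + sqrt(489606) ≈ -1.4164e+6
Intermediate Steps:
N = 1313515 (N = 3 - 1*(-1313512) = 3 + 1313512 = 1313515)
f(G) = 1/(2*G)
(f(-17*(4 - 19)) + sqrt(N - 823909)) - 1417099 = (1/(2*((-17*(4 - 19)))) + sqrt(1313515 - 823909)) - 1417099 = (1/(2*((-17*(-15)))) + sqrt(489606)) - 1417099 = ((1/2)/255 + sqrt(489606)) - 1417099 = ((1/2)*(1/255) + sqrt(489606)) - 1417099 = (1/510 + sqrt(489606)) - 1417099 = -722720489/510 + sqrt(489606)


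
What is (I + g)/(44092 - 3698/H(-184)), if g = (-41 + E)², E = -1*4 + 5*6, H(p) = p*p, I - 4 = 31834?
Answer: 542762464/746387527 ≈ 0.72719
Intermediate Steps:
I = 31838 (I = 4 + 31834 = 31838)
H(p) = p²
E = 26 (E = -4 + 30 = 26)
g = 225 (g = (-41 + 26)² = (-15)² = 225)
(I + g)/(44092 - 3698/H(-184)) = (31838 + 225)/(44092 - 3698/((-184)²)) = 32063/(44092 - 3698/33856) = 32063/(44092 - 3698*1/33856) = 32063/(44092 - 1849/16928) = 32063/(746387527/16928) = 32063*(16928/746387527) = 542762464/746387527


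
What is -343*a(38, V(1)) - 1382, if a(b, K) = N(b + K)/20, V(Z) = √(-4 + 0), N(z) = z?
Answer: -20337/10 - 343*I/10 ≈ -2033.7 - 34.3*I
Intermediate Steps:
V(Z) = 2*I (V(Z) = √(-4) = 2*I)
a(b, K) = K/20 + b/20 (a(b, K) = (b + K)/20 = (K + b)*(1/20) = K/20 + b/20)
-343*a(38, V(1)) - 1382 = -343*((2*I)/20 + (1/20)*38) - 1382 = -343*(I/10 + 19/10) - 1382 = -343*(19/10 + I/10) - 1382 = (-6517/10 - 343*I/10) - 1382 = -20337/10 - 343*I/10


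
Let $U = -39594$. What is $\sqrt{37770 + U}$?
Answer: $4 i \sqrt{114} \approx 42.708 i$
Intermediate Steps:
$\sqrt{37770 + U} = \sqrt{37770 - 39594} = \sqrt{-1824} = 4 i \sqrt{114}$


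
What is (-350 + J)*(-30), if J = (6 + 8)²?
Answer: 4620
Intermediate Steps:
J = 196 (J = 14² = 196)
(-350 + J)*(-30) = (-350 + 196)*(-30) = -154*(-30) = 4620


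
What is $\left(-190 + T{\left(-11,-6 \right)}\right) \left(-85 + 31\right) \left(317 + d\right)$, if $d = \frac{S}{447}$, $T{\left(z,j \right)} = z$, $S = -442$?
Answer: $\frac{511067826}{149} \approx 3.43 \cdot 10^{6}$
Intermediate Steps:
$d = - \frac{442}{447} \approx -0.98881$
$\left(-190 + T{\left(-11,-6 \right)}\right) \left(-85 + 31\right) \left(317 + d\right) = \left(-190 - 11\right) \left(-85 + 31\right) \left(317 - \frac{442}{447}\right) = \left(-201\right) \left(-54\right) \frac{141257}{447} = 10854 \cdot \frac{141257}{447} = \frac{511067826}{149}$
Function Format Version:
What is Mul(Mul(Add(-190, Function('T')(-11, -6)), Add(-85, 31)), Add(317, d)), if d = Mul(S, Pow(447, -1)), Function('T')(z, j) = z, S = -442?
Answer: Rational(511067826, 149) ≈ 3.4300e+6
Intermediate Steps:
d = Rational(-442, 447) (d = Mul(-442, Pow(447, -1)) = Mul(-442, Rational(1, 447)) = Rational(-442, 447) ≈ -0.98881)
Mul(Mul(Add(-190, Function('T')(-11, -6)), Add(-85, 31)), Add(317, d)) = Mul(Mul(Add(-190, -11), Add(-85, 31)), Add(317, Rational(-442, 447))) = Mul(Mul(-201, -54), Rational(141257, 447)) = Mul(10854, Rational(141257, 447)) = Rational(511067826, 149)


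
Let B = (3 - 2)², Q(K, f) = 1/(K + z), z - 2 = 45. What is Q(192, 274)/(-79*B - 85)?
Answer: -1/39196 ≈ -2.5513e-5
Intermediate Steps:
z = 47 (z = 2 + 45 = 47)
Q(K, f) = 1/(47 + K) (Q(K, f) = 1/(K + 47) = 1/(47 + K))
B = 1 (B = 1² = 1)
Q(192, 274)/(-79*B - 85) = 1/((47 + 192)*(-79*1 - 85)) = 1/(239*(-79 - 85)) = (1/239)/(-164) = (1/239)*(-1/164) = -1/39196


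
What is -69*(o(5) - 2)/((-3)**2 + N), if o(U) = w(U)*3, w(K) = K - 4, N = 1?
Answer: -69/10 ≈ -6.9000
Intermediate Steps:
w(K) = -4 + K
o(U) = -12 + 3*U (o(U) = (-4 + U)*3 = -12 + 3*U)
-69*(o(5) - 2)/((-3)**2 + N) = -69*((-12 + 3*5) - 2)/((-3)**2 + 1) = -69*((-12 + 15) - 2)/(9 + 1) = -69*(3 - 2)/10 = -69/10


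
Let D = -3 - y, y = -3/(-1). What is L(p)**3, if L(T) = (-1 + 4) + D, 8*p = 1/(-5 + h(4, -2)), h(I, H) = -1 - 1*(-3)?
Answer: -27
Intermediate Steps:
h(I, H) = 2 (h(I, H) = -1 + 3 = 2)
y = 3 (y = -3*(-1) = 3)
D = -6 (D = -3 - 1*3 = -3 - 3 = -6)
p = -1/24 (p = 1/(8*(-5 + 2)) = (1/8)/(-3) = (1/8)*(-1/3) = -1/24 ≈ -0.041667)
L(T) = -3 (L(T) = (-1 + 4) - 6 = 3 - 6 = -3)
L(p)**3 = (-3)**3 = -27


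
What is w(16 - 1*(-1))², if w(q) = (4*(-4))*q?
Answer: 73984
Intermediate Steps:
w(q) = -16*q
w(16 - 1*(-1))² = (-16*(16 - 1*(-1)))² = (-16*(16 + 1))² = (-16*17)² = (-272)² = 73984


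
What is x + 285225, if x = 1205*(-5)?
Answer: 279200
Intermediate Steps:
x = -6025
x + 285225 = -6025 + 285225 = 279200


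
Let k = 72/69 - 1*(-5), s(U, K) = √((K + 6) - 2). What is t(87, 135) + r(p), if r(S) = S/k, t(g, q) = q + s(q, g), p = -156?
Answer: 15177/139 + √91 ≈ 118.73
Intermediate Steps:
s(U, K) = √(4 + K) (s(U, K) = √((6 + K) - 2) = √(4 + K))
k = 139/23 (k = 72*(1/69) + 5 = 24/23 + 5 = 139/23 ≈ 6.0435)
t(g, q) = q + √(4 + g)
r(S) = 23*S/139 (r(S) = S/(139/23) = S*(23/139) = 23*S/139)
t(87, 135) + r(p) = (135 + √(4 + 87)) + (23/139)*(-156) = (135 + √91) - 3588/139 = 15177/139 + √91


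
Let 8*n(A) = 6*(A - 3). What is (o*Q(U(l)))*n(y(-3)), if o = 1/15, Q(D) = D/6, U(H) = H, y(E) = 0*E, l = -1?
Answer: 1/40 ≈ 0.025000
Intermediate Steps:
y(E) = 0
n(A) = -9/4 + 3*A/4 (n(A) = (6*(A - 3))/8 = (6*(-3 + A))/8 = (-18 + 6*A)/8 = -9/4 + 3*A/4)
Q(D) = D/6 (Q(D) = D*(1/6) = D/6)
o = 1/15 ≈ 0.066667
(o*Q(U(l)))*n(y(-3)) = (((1/6)*(-1))/15)*(-9/4 + (3/4)*0) = ((1/15)*(-1/6))*(-9/4 + 0) = -1/90*(-9/4) = 1/40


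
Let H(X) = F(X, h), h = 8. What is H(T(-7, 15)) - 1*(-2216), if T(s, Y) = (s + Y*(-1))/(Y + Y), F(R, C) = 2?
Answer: 2218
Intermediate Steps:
T(s, Y) = (s - Y)/(2*Y) (T(s, Y) = (s - Y)/((2*Y)) = (s - Y)*(1/(2*Y)) = (s - Y)/(2*Y))
H(X) = 2
H(T(-7, 15)) - 1*(-2216) = 2 - 1*(-2216) = 2 + 2216 = 2218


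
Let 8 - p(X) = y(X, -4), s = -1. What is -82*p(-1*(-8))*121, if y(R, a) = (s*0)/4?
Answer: -79376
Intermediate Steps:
y(R, a) = 0 (y(R, a) = -1*0/4 = 0*(¼) = 0)
p(X) = 8 (p(X) = 8 - 1*0 = 8 + 0 = 8)
-82*p(-1*(-8))*121 = -82*8*121 = -656*121 = -79376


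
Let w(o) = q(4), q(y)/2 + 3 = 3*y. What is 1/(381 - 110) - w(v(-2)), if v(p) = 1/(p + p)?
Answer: -4877/271 ≈ -17.996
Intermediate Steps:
v(p) = 1/(2*p)
q(y) = -6 + 6*y (q(y) = -6 + 2*(3*y) = -6 + 6*y)
w(o) = 18 (w(o) = -6 + 6*4 = -6 + 24 = 18)
1/(381 - 110) - w(v(-2)) = 1/(381 - 110) - 1*18 = 1/271 - 18 = -4877/271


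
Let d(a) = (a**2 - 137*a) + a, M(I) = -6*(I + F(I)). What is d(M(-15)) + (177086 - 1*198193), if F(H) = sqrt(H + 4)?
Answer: -25643 - 264*I*sqrt(11) ≈ -25643.0 - 875.59*I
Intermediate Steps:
F(H) = sqrt(4 + H)
M(I) = -6*I - 6*sqrt(4 + I) (M(I) = -6*(I + sqrt(4 + I)) = -6*I - 6*sqrt(4 + I))
d(a) = a**2 - 136*a
d(M(-15)) + (177086 - 1*198193) = (-6*(-15) - 6*sqrt(4 - 15))*(-136 + (-6*(-15) - 6*sqrt(4 - 15))) + (177086 - 1*198193) = (90 - 6*I*sqrt(11))*(-136 + (90 - 6*I*sqrt(11))) + (177086 - 198193) = (90 - 6*I*sqrt(11))*(-136 + (90 - 6*I*sqrt(11))) - 21107 = (90 - 6*I*sqrt(11))*(-46 - 6*I*sqrt(11)) - 21107 = (-46 - 6*I*sqrt(11))*(90 - 6*I*sqrt(11)) - 21107 = -21107 + (-46 - 6*I*sqrt(11))*(90 - 6*I*sqrt(11))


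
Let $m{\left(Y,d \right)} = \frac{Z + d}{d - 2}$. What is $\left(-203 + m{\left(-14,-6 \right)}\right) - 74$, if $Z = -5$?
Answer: $- \frac{2205}{8} \approx -275.63$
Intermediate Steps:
$m{\left(Y,d \right)} = \frac{-5 + d}{-2 + d}$ ($m{\left(Y,d \right)} = \frac{-5 + d}{d - 2} = \frac{-5 + d}{-2 + d}$)
$\left(-203 + m{\left(-14,-6 \right)}\right) - 74 = \left(-203 + \frac{-5 - 6}{-2 - 6}\right) - 74 = \left(-203 + \frac{1}{-8} \left(-11\right)\right) - 74 = \left(-203 - - \frac{11}{8}\right) - 74 = \left(-203 + \frac{11}{8}\right) - 74 = - \frac{1613}{8} - 74 = - \frac{2205}{8}$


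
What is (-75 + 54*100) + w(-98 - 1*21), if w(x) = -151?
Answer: 5174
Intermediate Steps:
(-75 + 54*100) + w(-98 - 1*21) = (-75 + 54*100) - 151 = (-75 + 5400) - 151 = 5325 - 151 = 5174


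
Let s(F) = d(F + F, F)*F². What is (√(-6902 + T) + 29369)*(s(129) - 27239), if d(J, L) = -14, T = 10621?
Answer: -7642195597 - 260213*√3719 ≈ -7.6581e+9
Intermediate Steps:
s(F) = -14*F²
(√(-6902 + T) + 29369)*(s(129) - 27239) = (√(-6902 + 10621) + 29369)*(-14*129² - 27239) = (√3719 + 29369)*(-14*16641 - 27239) = (29369 + √3719)*(-232974 - 27239) = (29369 + √3719)*(-260213) = -7642195597 - 260213*√3719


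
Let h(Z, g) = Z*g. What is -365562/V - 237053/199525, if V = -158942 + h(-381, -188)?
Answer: 26120356204/8710662925 ≈ 2.9987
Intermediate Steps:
V = -87314 (V = -158942 - 381*(-188) = -158942 + 71628 = -87314)
-365562/V - 237053/199525 = -365562/(-87314) - 237053/199525 = -365562*(-1/87314) - 237053*1/199525 = 182781/43657 - 237053/199525 = 26120356204/8710662925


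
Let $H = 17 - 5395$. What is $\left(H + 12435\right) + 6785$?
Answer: $13842$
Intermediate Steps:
$H = -5378$ ($H = 17 - 5395 = -5378$)
$\left(H + 12435\right) + 6785 = \left(-5378 + 12435\right) + 6785 = 7057 + 6785 = 13842$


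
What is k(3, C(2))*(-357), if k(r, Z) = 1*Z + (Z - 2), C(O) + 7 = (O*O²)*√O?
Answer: 5712 - 5712*√2 ≈ -2366.0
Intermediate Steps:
C(O) = -7 + O^(7/2) (C(O) = -7 + (O*O²)*√O = -7 + O³*√O = -7 + O^(7/2))
k(r, Z) = -2 + 2*Z (k(r, Z) = Z + (-2 + Z) = -2 + 2*Z)
k(3, C(2))*(-357) = (-2 + 2*(-7 + 2^(7/2)))*(-357) = (-2 + 2*(-7 + 8*√2))*(-357) = (-2 + (-14 + 16*√2))*(-357) = (-16 + 16*√2)*(-357) = 5712 - 5712*√2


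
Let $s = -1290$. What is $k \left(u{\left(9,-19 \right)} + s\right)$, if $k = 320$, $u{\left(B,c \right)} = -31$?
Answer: $-422720$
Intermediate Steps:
$k \left(u{\left(9,-19 \right)} + s\right) = 320 \left(-31 - 1290\right) = 320 \left(-1321\right) = -422720$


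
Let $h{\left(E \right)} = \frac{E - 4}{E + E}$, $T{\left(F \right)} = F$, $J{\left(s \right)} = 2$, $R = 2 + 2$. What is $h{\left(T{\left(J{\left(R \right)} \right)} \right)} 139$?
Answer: $- \frac{139}{2} \approx -69.5$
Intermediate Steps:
$R = 4$
$h{\left(E \right)} = \frac{-4 + E}{2 E}$
$h{\left(T{\left(J{\left(R \right)} \right)} \right)} 139 = \frac{-4 + 2}{2 \cdot 2} \cdot 139 = \frac{1}{2} \cdot \frac{1}{2} \left(-2\right) 139 = \left(- \frac{1}{2}\right) 139 = - \frac{139}{2}$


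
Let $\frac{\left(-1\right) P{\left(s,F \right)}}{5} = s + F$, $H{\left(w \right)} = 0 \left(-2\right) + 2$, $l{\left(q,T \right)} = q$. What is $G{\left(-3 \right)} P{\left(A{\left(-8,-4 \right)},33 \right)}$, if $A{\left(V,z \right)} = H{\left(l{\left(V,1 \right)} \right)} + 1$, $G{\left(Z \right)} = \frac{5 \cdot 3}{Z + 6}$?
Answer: $-900$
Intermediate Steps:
$H{\left(w \right)} = 2$ ($H{\left(w \right)} = 0 + 2 = 2$)
$G{\left(Z \right)} = \frac{15}{6 + Z}$
$A{\left(V,z \right)} = 3$ ($A{\left(V,z \right)} = 2 + 1 = 3$)
$P{\left(s,F \right)} = - 5 F - 5 s$ ($P{\left(s,F \right)} = - 5 \left(s + F\right) = - 5 \left(F + s\right) = - 5 F - 5 s$)
$G{\left(-3 \right)} P{\left(A{\left(-8,-4 \right)},33 \right)} = \frac{15}{6 - 3} \left(\left(-5\right) 33 - 15\right) = \frac{15}{3} \left(-165 - 15\right) = 15 \cdot \frac{1}{3} \left(-180\right) = 5 \left(-180\right) = -900$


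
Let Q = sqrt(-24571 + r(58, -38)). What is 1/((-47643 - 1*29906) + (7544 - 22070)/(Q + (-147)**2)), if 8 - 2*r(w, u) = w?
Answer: (-2*sqrt(6149) + 21609*I)/(-1675770867*I + 155098*sqrt(6149)) ≈ -1.2895e-5 - 8.1124e-13*I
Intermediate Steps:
r(w, u) = 4 - w/2
Q = 2*I*sqrt(6149) (Q = sqrt(-24571 + (4 - 1/2*58)) = sqrt(-24571 + (4 - 29)) = sqrt(-24571 - 25) = sqrt(-24596) = 2*I*sqrt(6149) ≈ 156.83*I)
1/((-47643 - 1*29906) + (7544 - 22070)/(Q + (-147)**2)) = 1/((-47643 - 1*29906) + (7544 - 22070)/(2*I*sqrt(6149) + (-147)**2)) = 1/((-47643 - 29906) - 14526/(2*I*sqrt(6149) + 21609)) = 1/(-77549 - 14526/(21609 + 2*I*sqrt(6149)))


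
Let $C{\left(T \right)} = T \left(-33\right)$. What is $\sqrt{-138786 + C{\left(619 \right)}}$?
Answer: $i \sqrt{159213} \approx 399.02 i$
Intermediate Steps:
$C{\left(T \right)} = - 33 T$
$\sqrt{-138786 + C{\left(619 \right)}} = \sqrt{-138786 - 20427} = \sqrt{-159213} = i \sqrt{159213}$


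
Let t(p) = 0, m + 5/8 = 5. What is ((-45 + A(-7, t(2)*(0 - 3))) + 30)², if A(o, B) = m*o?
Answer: 133225/64 ≈ 2081.6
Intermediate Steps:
m = 35/8 (m = -5/8 + 5 = 35/8 ≈ 4.3750)
A(o, B) = 35*o/8
((-45 + A(-7, t(2)*(0 - 3))) + 30)² = ((-45 + (35/8)*(-7)) + 30)² = ((-45 - 245/8) + 30)² = (-605/8 + 30)² = (-365/8)² = 133225/64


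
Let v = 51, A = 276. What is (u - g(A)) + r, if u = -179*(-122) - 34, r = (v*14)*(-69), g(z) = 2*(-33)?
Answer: -27396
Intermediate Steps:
g(z) = -66
r = -49266 (r = (51*14)*(-69) = 714*(-69) = -49266)
u = 21804 (u = 21838 - 34 = 21804)
(u - g(A)) + r = (21804 - 1*(-66)) - 49266 = (21804 + 66) - 49266 = 21870 - 49266 = -27396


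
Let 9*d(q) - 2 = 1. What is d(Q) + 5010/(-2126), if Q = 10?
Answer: -6452/3189 ≈ -2.0232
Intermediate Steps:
d(q) = ⅓ (d(q) = 2/9 + (⅑)*1 = 2/9 + ⅑ = ⅓)
d(Q) + 5010/(-2126) = ⅓ + 5010/(-2126) = ⅓ + 5010*(-1/2126) = ⅓ - 2505/1063 = -6452/3189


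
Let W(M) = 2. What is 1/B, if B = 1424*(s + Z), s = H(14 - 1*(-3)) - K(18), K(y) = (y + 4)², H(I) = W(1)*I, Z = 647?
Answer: 1/280528 ≈ 3.5647e-6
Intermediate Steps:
H(I) = 2*I
K(y) = (4 + y)²
s = -450 (s = 2*(14 - 1*(-3)) - (4 + 18)² = 2*(14 + 3) - 1*22² = 2*17 - 1*484 = 34 - 484 = -450)
B = 280528 (B = 1424*(-450 + 647) = 1424*197 = 280528)
1/B = 1/280528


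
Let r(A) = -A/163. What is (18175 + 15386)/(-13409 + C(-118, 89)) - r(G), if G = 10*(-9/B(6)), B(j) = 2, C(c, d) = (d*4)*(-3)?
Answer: -6121908/2359751 ≈ -2.5943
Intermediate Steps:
C(c, d) = -12*d (C(c, d) = (4*d)*(-3) = -12*d)
G = -45 (G = 10*(-9/2) = -45)
r(A) = -A/163
(18175 + 15386)/(-13409 + C(-118, 89)) - r(G) = (18175 + 15386)/(-13409 - 12*89) - (-1)*(-45)/163 = 33561/(-13409 - 1068) - 1*45/163 = 33561/(-14477) - 45/163 = 33561*(-1/14477) - 45/163 = -33561/14477 - 45/163 = -6121908/2359751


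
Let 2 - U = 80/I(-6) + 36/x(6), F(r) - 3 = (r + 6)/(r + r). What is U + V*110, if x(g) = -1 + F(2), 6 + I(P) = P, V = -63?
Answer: -20791/3 ≈ -6930.3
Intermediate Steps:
F(r) = 3 + (6 + r)/(2*r) (F(r) = 3 + (r + 6)/(r + r) = 3 + (6 + r)/((2*r)) = 3 + (6 + r)*(1/(2*r)) = 3 + (6 + r)/(2*r))
I(P) = -6 + P
x(g) = 4 (x(g) = -1 + (7/2 + 3/2) = -1 + 5 = 4)
U = -⅓ (U = 2 - (80/(-6 - 6) + 36/4) = 2 - (80/(-12) + 36*(¼)) = 2 - (80*(-1/12) + 9) = 2 - (-20/3 + 9) = 2 - 1*7/3 = 2 - 7/3 = -⅓ ≈ -0.33333)
U + V*110 = -⅓ - 63*110 = -⅓ - 6930 = -20791/3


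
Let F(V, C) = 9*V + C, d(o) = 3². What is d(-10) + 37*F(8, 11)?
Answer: 3080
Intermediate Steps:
d(o) = 9
F(V, C) = C + 9*V
d(-10) + 37*F(8, 11) = 9 + 37*(11 + 9*8) = 9 + 37*(11 + 72) = 9 + 37*83 = 9 + 3071 = 3080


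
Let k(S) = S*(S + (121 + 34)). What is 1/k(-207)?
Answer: 1/10764 ≈ 9.2902e-5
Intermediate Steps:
k(S) = S*(155 + S) (k(S) = S*(S + 155) = S*(155 + S))
1/k(-207) = 1/(-207*(155 - 207)) = 1/(-207*(-52)) = 1/10764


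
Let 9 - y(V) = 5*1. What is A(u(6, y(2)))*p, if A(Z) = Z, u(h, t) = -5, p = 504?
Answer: -2520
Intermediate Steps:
y(V) = 4 (y(V) = 9 - 5 = 4)
A(u(6, y(2)))*p = -5*504 = -2520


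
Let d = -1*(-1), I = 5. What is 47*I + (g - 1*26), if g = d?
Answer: 210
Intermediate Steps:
d = 1
g = 1
47*I + (g - 1*26) = 47*5 + (1 - 1*26) = 235 + (1 - 26) = 235 - 25 = 210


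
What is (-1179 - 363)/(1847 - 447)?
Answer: -771/700 ≈ -1.1014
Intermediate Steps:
(-1179 - 363)/(1847 - 447) = -1542/1400 = -1542*1/1400 = -771/700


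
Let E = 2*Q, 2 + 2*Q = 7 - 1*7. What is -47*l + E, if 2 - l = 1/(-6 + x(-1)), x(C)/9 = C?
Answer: -1487/15 ≈ -99.133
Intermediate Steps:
x(C) = 9*C
l = 31/15 (l = 2 - 1/(-6 + 9*(-1)) = 2 - 1/(-6 - 9) = 2 - 1/(-15) = 2 - 1*(-1/15) = 2 + 1/15 = 31/15 ≈ 2.0667)
Q = -1 (Q = -1 + (7 - 1*7)/2 = -1 + (7 - 7)/2 = -1 + (½)*0 = -1 + 0 = -1)
E = -2 (E = 2*(-1) = -2)
-47*l + E = -47*31/15 - 2 = -1457/15 - 2 = -1487/15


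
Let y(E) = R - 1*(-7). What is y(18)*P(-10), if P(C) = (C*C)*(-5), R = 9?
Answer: -8000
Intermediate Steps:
P(C) = -5*C² (P(C) = C²*(-5) = -5*C²)
y(E) = 16 (y(E) = 9 - 1*(-7) = 9 + 7 = 16)
y(18)*P(-10) = 16*(-5*(-10)²) = 16*(-5*100) = 16*(-500) = -8000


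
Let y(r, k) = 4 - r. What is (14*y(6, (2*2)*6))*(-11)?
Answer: 308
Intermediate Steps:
(14*y(6, (2*2)*6))*(-11) = (14*(4 - 1*6))*(-11) = (14*(4 - 6))*(-11) = (14*(-2))*(-11) = -28*(-11) = 308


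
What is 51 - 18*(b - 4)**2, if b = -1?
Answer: -399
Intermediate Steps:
51 - 18*(b - 4)**2 = 51 - 18*(-1 - 4)**2 = 51 - 18*(-5)**2 = 51 - 18*25 = 51 - 450 = -399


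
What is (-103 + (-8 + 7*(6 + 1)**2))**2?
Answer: 53824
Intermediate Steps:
(-103 + (-8 + 7*(6 + 1)**2))**2 = (-103 + (-8 + 7*7**2))**2 = (-103 + (-8 + 7*49))**2 = (-103 + (-8 + 343))**2 = (-103 + 335)**2 = 232**2 = 53824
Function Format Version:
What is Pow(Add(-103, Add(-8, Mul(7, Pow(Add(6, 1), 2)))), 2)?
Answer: 53824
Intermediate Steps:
Pow(Add(-103, Add(-8, Mul(7, Pow(Add(6, 1), 2)))), 2) = Pow(Add(-103, Add(-8, Mul(7, Pow(7, 2)))), 2) = Pow(Add(-103, Add(-8, Mul(7, 49))), 2) = Pow(Add(-103, Add(-8, 343)), 2) = Pow(Add(-103, 335), 2) = Pow(232, 2) = 53824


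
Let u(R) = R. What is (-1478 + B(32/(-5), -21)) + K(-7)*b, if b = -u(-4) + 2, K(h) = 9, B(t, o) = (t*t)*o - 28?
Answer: -57804/25 ≈ -2312.2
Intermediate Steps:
B(t, o) = -28 + o*t² (B(t, o) = t²*o - 28 = o*t² - 28 = -28 + o*t²)
b = 6 (b = -1*(-4) + 2 = 4 + 2 = 6)
(-1478 + B(32/(-5), -21)) + K(-7)*b = (-1478 + (-28 - 21*(32/(-5))²)) + 9*6 = (-1478 + (-28 - 21*(32*(-⅕))²)) + 54 = (-1478 + (-28 - 21*(-32/5)²)) + 54 = (-1478 + (-28 - 21*1024/25)) + 54 = (-1478 + (-28 - 21504/25)) + 54 = (-1478 - 22204/25) + 54 = -59154/25 + 54 = -57804/25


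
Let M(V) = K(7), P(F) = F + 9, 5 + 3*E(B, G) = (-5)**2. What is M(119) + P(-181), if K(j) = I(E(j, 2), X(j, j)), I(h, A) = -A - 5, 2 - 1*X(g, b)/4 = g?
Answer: -157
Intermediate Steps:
E(B, G) = 20/3 (E(B, G) = -5/3 + (1/3)*(-5)**2 = -5/3 + (1/3)*25 = -5/3 + 25/3 = 20/3)
P(F) = 9 + F
X(g, b) = 8 - 4*g
I(h, A) = -5 - A
K(j) = -13 + 4*j (K(j) = -5 - (8 - 4*j) = -5 + (-8 + 4*j) = -13 + 4*j)
M(V) = 15 (M(V) = -13 + 4*7 = -13 + 28 = 15)
M(119) + P(-181) = 15 + (9 - 181) = 15 - 172 = -157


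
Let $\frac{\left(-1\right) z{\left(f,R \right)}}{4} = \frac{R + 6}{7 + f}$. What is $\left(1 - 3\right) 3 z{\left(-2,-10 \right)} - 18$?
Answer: $- \frac{186}{5} \approx -37.2$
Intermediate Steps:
$z{\left(f,R \right)} = - \frac{4 \left(6 + R\right)}{7 + f}$ ($z{\left(f,R \right)} = - 4 \frac{R + 6}{7 + f} = - 4 \frac{6 + R}{7 + f} = - \frac{4 \left(6 + R\right)}{7 + f}$)
$\left(1 - 3\right) 3 z{\left(-2,-10 \right)} - 18 = \left(1 - 3\right) 3 \frac{4 \left(-6 - -10\right)}{7 - 2} - 18 = \left(-2\right) 3 \frac{4 \left(-6 + 10\right)}{5} - 18 = - 6 \cdot 4 \cdot \frac{1}{5} \cdot 4 - 18 = \left(-6\right) \frac{16}{5} - 18 = - \frac{96}{5} - 18 = - \frac{186}{5}$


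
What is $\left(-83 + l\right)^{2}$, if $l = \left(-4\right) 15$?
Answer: $20449$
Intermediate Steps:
$l = -60$
$\left(-83 + l\right)^{2} = \left(-83 - 60\right)^{2} = \left(-143\right)^{2} = 20449$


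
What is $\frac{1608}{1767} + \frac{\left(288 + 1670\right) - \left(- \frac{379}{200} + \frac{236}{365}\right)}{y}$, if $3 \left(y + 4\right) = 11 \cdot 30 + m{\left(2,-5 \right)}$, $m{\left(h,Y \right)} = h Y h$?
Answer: $\frac{52877111509}{2562621200} \approx 20.634$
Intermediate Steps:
$m{\left(h,Y \right)} = Y h^{2}$ ($m{\left(h,Y \right)} = Y h h = Y h^{2}$)
$y = \frac{298}{3}$ ($y = -4 + \frac{11 \cdot 30 - 5 \cdot 2^{2}}{3} = -4 + \frac{330 - 20}{3} = -4 + \frac{1}{3} \cdot 310 = -4 + \frac{310}{3} = \frac{298}{3} \approx 99.333$)
$\frac{1608}{1767} + \frac{\left(288 + 1670\right) - \left(- \frac{379}{200} + \frac{236}{365}\right)}{y} = \frac{1608}{1767} + \frac{\left(288 + 1670\right) - \left(- \frac{379}{200} + \frac{236}{365}\right)}{\frac{298}{3}} = 1608 \cdot \frac{1}{1767} + \left(1958 - - \frac{18227}{14600}\right) \frac{3}{298} = \frac{536}{589} + \left(1958 + \left(\frac{379}{200} - \frac{236}{365}\right)\right) \frac{3}{298} = \frac{536}{589} + \left(1958 + \frac{18227}{14600}\right) \frac{3}{298} = \frac{536}{589} + \frac{28605027}{14600} \cdot \frac{3}{298} = \frac{536}{589} + \frac{85815081}{4350800} = \frac{52877111509}{2562621200}$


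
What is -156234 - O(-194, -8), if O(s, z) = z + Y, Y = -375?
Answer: -155851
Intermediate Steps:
O(s, z) = -375 + z (O(s, z) = z - 375 = -375 + z)
-156234 - O(-194, -8) = -156234 - (-375 - 8) = -156234 - 1*(-383) = -156234 + 383 = -155851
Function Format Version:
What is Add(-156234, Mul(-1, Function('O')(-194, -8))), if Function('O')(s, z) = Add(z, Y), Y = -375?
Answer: -155851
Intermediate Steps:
Function('O')(s, z) = Add(-375, z) (Function('O')(s, z) = Add(z, -375) = Add(-375, z))
Add(-156234, Mul(-1, Function('O')(-194, -8))) = Add(-156234, Mul(-1, Add(-375, -8))) = Add(-156234, Mul(-1, -383)) = Add(-156234, 383) = -155851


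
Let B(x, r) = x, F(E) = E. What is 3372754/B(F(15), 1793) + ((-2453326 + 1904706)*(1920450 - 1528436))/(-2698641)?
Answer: 4109284345838/13493205 ≈ 3.0454e+5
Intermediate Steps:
3372754/B(F(15), 1793) + ((-2453326 + 1904706)*(1920450 - 1528436))/(-2698641) = 3372754/15 + ((-2453326 + 1904706)*(1920450 - 1528436))/(-2698641) = 3372754*(1/15) - 548620*392014*(-1/2698641) = 3372754/15 - 215066720680*(-1/2698641) = 3372754/15 + 215066720680/2698641 = 4109284345838/13493205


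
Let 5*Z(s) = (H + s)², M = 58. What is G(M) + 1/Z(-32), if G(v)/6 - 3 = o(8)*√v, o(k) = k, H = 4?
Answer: 14117/784 + 48*√58 ≈ 383.56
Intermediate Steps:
Z(s) = (4 + s)²/5
G(v) = 18 + 48*√v (G(v) = 18 + 6*(8*√v) = 18 + 48*√v)
G(M) + 1/Z(-32) = (18 + 48*√58) + 1/((4 - 32)²/5) = (18 + 48*√58) + 1/((⅕)*(-28)²) = (18 + 48*√58) + 1/((⅕)*784) = (18 + 48*√58) + 1/(784/5) = (18 + 48*√58) + 5/784 = 14117/784 + 48*√58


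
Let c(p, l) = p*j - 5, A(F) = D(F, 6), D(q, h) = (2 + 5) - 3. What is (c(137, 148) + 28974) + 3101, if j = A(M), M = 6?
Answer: 32618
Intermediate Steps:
D(q, h) = 4 (D(q, h) = 7 - 3 = 4)
A(F) = 4
j = 4
c(p, l) = -5 + 4*p (c(p, l) = p*4 - 5 = 4*p - 5 = -5 + 4*p)
(c(137, 148) + 28974) + 3101 = ((-5 + 4*137) + 28974) + 3101 = ((-5 + 548) + 28974) + 3101 = (543 + 28974) + 3101 = 29517 + 3101 = 32618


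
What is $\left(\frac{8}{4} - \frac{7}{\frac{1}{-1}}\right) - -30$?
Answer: $39$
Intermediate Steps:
$\left(\frac{8}{4} - \frac{7}{\frac{1}{-1}}\right) - -30 = \left(8 \cdot \frac{1}{4} - \frac{7}{-1}\right) + 30 = \left(2 - -7\right) + 30 = \left(2 + 7\right) + 30 = 9 + 30 = 39$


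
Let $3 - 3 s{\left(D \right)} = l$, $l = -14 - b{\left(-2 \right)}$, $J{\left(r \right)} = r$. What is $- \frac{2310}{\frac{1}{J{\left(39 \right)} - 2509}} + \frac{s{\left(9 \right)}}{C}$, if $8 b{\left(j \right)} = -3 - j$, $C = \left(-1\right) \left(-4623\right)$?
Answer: $\frac{70339869615}{12328} \approx 5.7057 \cdot 10^{6}$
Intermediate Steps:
$C = 4623$
$b{\left(j \right)} = - \frac{3}{8} - \frac{j}{8}$ ($b{\left(j \right)} = \frac{-3 - j}{8} = - \frac{3}{8} - \frac{j}{8}$)
$l = - \frac{111}{8}$ ($l = -14 - \left(- \frac{3}{8} - - \frac{1}{4}\right) = -14 - \left(- \frac{3}{8} + \frac{1}{4}\right) = -14 - - \frac{1}{8} = -14 + \frac{1}{8} = - \frac{111}{8} \approx -13.875$)
$s{\left(D \right)} = \frac{45}{8}$ ($s{\left(D \right)} = 1 - - \frac{37}{8} = 1 + \frac{37}{8} = \frac{45}{8}$)
$- \frac{2310}{\frac{1}{J{\left(39 \right)} - 2509}} + \frac{s{\left(9 \right)}}{C} = - \frac{2310}{\frac{1}{39 - 2509}} + \frac{45}{8 \cdot 4623} = - \frac{2310}{\frac{1}{-2470}} + \frac{45}{8} \cdot \frac{1}{4623} = - \frac{2310}{- \frac{1}{2470}} + \frac{15}{12328} = \left(-2310\right) \left(-2470\right) + \frac{15}{12328} = 5705700 + \frac{15}{12328} = \frac{70339869615}{12328}$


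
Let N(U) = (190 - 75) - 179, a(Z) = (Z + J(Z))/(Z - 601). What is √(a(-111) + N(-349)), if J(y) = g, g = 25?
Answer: I*√2023949/178 ≈ 7.9924*I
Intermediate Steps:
J(y) = 25
a(Z) = (25 + Z)/(-601 + Z) (a(Z) = (Z + 25)/(Z - 601) = (25 + Z)/(-601 + Z))
N(U) = -64 (N(U) = 115 - 179 = -64)
√(a(-111) + N(-349)) = √((25 - 111)/(-601 - 111) - 64) = √(-86/(-712) - 64) = √(-1/712*(-86) - 64) = √(43/356 - 64) = √(-22741/356) = I*√2023949/178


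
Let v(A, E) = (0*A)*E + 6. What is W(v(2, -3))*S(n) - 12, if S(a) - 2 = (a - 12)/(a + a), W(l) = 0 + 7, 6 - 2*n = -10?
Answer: ¼ ≈ 0.25000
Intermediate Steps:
n = 8 (n = 3 - ½*(-10) = 3 + 5 = 8)
v(A, E) = 6 (v(A, E) = 0*E + 6 = 0 + 6 = 6)
W(l) = 7
S(a) = 2 + (-12 + a)/(2*a) (S(a) = 2 + (a - 12)/(a + a) = 2 + (-12 + a)/((2*a)) = 2 + (-12 + a)*(1/(2*a)) = 2 + (-12 + a)/(2*a))
W(v(2, -3))*S(n) - 12 = 7*(5/2 - 6/8) - 12 = 7*(5/2 - 6*⅛) - 12 = 7*(5/2 - ¾) - 12 = 7*(7/4) - 12 = 49/4 - 12 = ¼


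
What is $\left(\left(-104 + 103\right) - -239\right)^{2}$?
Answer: $56644$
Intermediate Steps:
$\left(\left(-104 + 103\right) - -239\right)^{2} = \left(-1 + \left(-9 + 248\right)\right)^{2} = \left(-1 + 239\right)^{2} = 238^{2} = 56644$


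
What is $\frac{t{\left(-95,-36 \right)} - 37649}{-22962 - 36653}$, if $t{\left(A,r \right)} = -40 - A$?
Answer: $\frac{37594}{59615} \approx 0.63061$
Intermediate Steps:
$\frac{t{\left(-95,-36 \right)} - 37649}{-22962 - 36653} = \frac{\left(-40 - -95\right) - 37649}{-22962 - 36653} = \frac{\left(-40 + 95\right) - 37649}{-59615} = \left(55 - 37649\right) \left(- \frac{1}{59615}\right) = \left(-37594\right) \left(- \frac{1}{59615}\right) = \frac{37594}{59615}$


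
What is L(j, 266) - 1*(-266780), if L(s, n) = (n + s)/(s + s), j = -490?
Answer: 9337308/35 ≈ 2.6678e+5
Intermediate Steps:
L(s, n) = (n + s)/(2*s) (L(s, n) = (n + s)/((2*s)) = (n + s)*(1/(2*s)) = (n + s)/(2*s))
L(j, 266) - 1*(-266780) = (½)*(266 - 490)/(-490) - 1*(-266780) = (½)*(-1/490)*(-224) + 266780 = 8/35 + 266780 = 9337308/35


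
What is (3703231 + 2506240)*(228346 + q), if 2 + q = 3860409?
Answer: 25388993179663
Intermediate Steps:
q = 3860407 (q = -2 + 3860409 = 3860407)
(3703231 + 2506240)*(228346 + q) = (3703231 + 2506240)*(228346 + 3860407) = 6209471*4088753 = 25388993179663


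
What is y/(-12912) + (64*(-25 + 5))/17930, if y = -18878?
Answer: 16097759/11575608 ≈ 1.3907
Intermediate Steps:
y/(-12912) + (64*(-25 + 5))/17930 = -18878/(-12912) + (64*(-25 + 5))/17930 = -18878*(-1/12912) + (64*(-20))*(1/17930) = 9439/6456 - 1280*1/17930 = 9439/6456 - 128/1793 = 16097759/11575608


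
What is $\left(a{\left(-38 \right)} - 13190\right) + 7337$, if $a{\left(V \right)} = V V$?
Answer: $-4409$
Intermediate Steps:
$a{\left(V \right)} = V^{2}$
$\left(a{\left(-38 \right)} - 13190\right) + 7337 = \left(\left(-38\right)^{2} - 13190\right) + 7337 = \left(1444 - 13190\right) + 7337 = -11746 + 7337 = -4409$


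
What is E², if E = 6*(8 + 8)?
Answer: 9216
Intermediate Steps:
E = 96 (E = 6*16 = 96)
E² = 96² = 9216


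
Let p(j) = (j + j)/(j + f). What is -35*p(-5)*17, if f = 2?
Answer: -5950/3 ≈ -1983.3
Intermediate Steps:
p(j) = 2*j/(2 + j) (p(j) = (j + j)/(j + 2) = (2*j)/(2 + j) = 2*j/(2 + j))
-35*p(-5)*17 = -70*(-5)/(2 - 5)*17 = -70*(-5)/(-3)*17 = -70*(-5)*(-1)/3*17 = -35*10/3*17 = -350/3*17 = -5950/3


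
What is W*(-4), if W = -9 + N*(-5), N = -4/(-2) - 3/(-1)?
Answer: 136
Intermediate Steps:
N = 5 (N = -4*(-1/2) - 3*(-1) = 2 + 3 = 5)
W = -34 (W = -9 + 5*(-5) = -9 - 25 = -34)
W*(-4) = -34*(-4) = 136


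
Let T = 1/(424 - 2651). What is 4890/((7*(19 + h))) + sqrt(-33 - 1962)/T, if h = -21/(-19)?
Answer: 46455/1337 - 2227*I*sqrt(1995) ≈ 34.746 - 99470.0*I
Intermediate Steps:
h = 21/19 (h = -21*(-1/19) = 21/19 ≈ 1.1053)
T = -1/2227 (T = 1/(-2227) = -1/2227 ≈ -0.00044903)
4890/((7*(19 + h))) + sqrt(-33 - 1962)/T = 4890/((7*(19 + 21/19))) + sqrt(-33 - 1962)/(-1/2227) = 4890/((7*(382/19))) + sqrt(-1995)*(-2227) = 4890/(2674/19) + (I*sqrt(1995))*(-2227) = 4890*(19/2674) - 2227*I*sqrt(1995) = 46455/1337 - 2227*I*sqrt(1995)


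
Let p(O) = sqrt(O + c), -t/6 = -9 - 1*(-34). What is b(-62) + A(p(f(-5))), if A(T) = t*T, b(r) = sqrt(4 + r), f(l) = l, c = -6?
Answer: I*(sqrt(58) - 150*sqrt(11)) ≈ -489.88*I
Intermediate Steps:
t = -150 (t = -6*(-9 - 1*(-34)) = -6*(-9 + 34) = -6*25 = -150)
p(O) = sqrt(-6 + O) (p(O) = sqrt(O - 6) = sqrt(-6 + O))
A(T) = -150*T
b(-62) + A(p(f(-5))) = sqrt(4 - 62) - 150*sqrt(-6 - 5) = sqrt(-58) - 150*I*sqrt(11) = I*sqrt(58) - 150*I*sqrt(11)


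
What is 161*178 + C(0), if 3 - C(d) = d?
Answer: 28661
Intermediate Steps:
C(d) = 3 - d
161*178 + C(0) = 161*178 + (3 - 1*0) = 28658 + (3 + 0) = 28658 + 3 = 28661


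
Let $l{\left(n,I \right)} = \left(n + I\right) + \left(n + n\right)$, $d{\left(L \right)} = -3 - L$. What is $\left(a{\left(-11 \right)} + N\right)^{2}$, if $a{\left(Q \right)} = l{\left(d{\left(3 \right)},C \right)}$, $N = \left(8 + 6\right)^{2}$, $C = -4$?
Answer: $30276$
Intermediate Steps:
$l{\left(n,I \right)} = I + 3 n$ ($l{\left(n,I \right)} = \left(I + n\right) + 2 n = I + 3 n$)
$N = 196$ ($N = 14^{2} = 196$)
$a{\left(Q \right)} = -22$ ($a{\left(Q \right)} = -4 + 3 \left(-3 - 3\right) = -4 + 3 \left(-6\right) = -4 - 18 = -22$)
$\left(a{\left(-11 \right)} + N\right)^{2} = \left(-22 + 196\right)^{2} = 174^{2} = 30276$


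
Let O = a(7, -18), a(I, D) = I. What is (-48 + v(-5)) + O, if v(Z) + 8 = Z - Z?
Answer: -49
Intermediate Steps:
O = 7
v(Z) = -8 (v(Z) = -8 + (Z - Z) = -8 + 0 = -8)
(-48 + v(-5)) + O = (-48 - 8) + 7 = -56 + 7 = -49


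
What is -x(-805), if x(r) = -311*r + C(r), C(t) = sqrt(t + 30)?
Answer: -250355 - 5*I*sqrt(31) ≈ -2.5036e+5 - 27.839*I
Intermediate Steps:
C(t) = sqrt(30 + t)
x(r) = sqrt(30 + r) - 311*r (x(r) = -311*r + sqrt(30 + r) = sqrt(30 + r) - 311*r)
-x(-805) = -(sqrt(30 - 805) - 311*(-805)) = -(sqrt(-775) + 250355) = -(5*I*sqrt(31) + 250355) = -(250355 + 5*I*sqrt(31)) = -250355 - 5*I*sqrt(31)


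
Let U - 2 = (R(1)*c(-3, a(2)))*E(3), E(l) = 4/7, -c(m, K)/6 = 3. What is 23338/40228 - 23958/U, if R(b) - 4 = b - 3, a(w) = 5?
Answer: 1687377727/1307410 ≈ 1290.6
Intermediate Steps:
c(m, K) = -18 (c(m, K) = -6*3 = -18)
R(b) = 1 + b (R(b) = 4 + (b - 3) = 4 + (-3 + b) = 1 + b)
E(l) = 4/7 (E(l) = 4*(⅐) = 4/7)
U = -130/7 (U = 2 + ((1 + 1)*(-18))*(4/7) = 2 + (2*(-18))*(4/7) = 2 - 36*4/7 = 2 - 144/7 = -130/7 ≈ -18.571)
23338/40228 - 23958/U = 23338/40228 - 23958/(-130/7) = 23338*(1/40228) - 23958*(-7/130) = 11669/20114 + 83853/65 = 1687377727/1307410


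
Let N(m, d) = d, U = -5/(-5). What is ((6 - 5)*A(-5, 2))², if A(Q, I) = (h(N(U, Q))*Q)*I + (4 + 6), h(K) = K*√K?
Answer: -12400 + 1000*I*√5 ≈ -12400.0 + 2236.1*I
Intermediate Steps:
U = 1 (U = -5*(-⅕) = 1)
h(K) = K^(3/2)
A(Q, I) = 10 + I*Q^(5/2) (A(Q, I) = (Q^(3/2)*Q)*I + (4 + 6) = Q^(5/2)*I + 10 = I*Q^(5/2) + 10 = 10 + I*Q^(5/2))
((6 - 5)*A(-5, 2))² = ((6 - 5)*(10 + 2*(-5)^(5/2)))² = (1*(10 + 2*(25*I*√5)))² = (1*(10 + 50*I*√5))² = (10 + 50*I*√5)²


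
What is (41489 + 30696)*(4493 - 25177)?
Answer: -1493074540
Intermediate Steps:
(41489 + 30696)*(4493 - 25177) = 72185*(-20684) = -1493074540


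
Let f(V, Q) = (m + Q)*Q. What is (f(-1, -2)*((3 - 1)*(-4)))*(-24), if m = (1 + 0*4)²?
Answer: 384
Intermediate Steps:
m = 1 (m = (1 + 0)² = 1² = 1)
f(V, Q) = Q*(1 + Q) (f(V, Q) = (1 + Q)*Q = Q*(1 + Q))
(f(-1, -2)*((3 - 1)*(-4)))*(-24) = ((-2*(1 - 2))*((3 - 1)*(-4)))*(-24) = ((-2*(-1))*(2*(-4)))*(-24) = (2*(-8))*(-24) = -16*(-24) = 384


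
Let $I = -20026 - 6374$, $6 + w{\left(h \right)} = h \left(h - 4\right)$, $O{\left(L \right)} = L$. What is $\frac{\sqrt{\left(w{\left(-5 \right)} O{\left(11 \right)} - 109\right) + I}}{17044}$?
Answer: $\frac{i \sqrt{1630}}{4261} \approx 0.0094751 i$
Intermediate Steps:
$w{\left(h \right)} = -6 + h \left(-4 + h\right)$ ($w{\left(h \right)} = -6 + h \left(h - 4\right) = -6 + h \left(-4 + h\right)$)
$I = -26400$ ($I = -20026 - 6374 = -26400$)
$\frac{\sqrt{\left(w{\left(-5 \right)} O{\left(11 \right)} - 109\right) + I}}{17044} = \frac{\sqrt{\left(\left(-6 + \left(-5\right)^{2} - -20\right) 11 - 109\right) - 26400}}{17044} = \sqrt{\left(\left(-6 + 25 + 20\right) 11 - 109\right) - 26400} \cdot \frac{1}{17044} = \sqrt{\left(39 \cdot 11 - 109\right) - 26400} \cdot \frac{1}{17044} = \sqrt{\left(429 - 109\right) - 26400} \cdot \frac{1}{17044} = \sqrt{320 - 26400} \cdot \frac{1}{17044} = \sqrt{-26080} \cdot \frac{1}{17044} = 4 i \sqrt{1630} \cdot \frac{1}{17044} = \frac{i \sqrt{1630}}{4261}$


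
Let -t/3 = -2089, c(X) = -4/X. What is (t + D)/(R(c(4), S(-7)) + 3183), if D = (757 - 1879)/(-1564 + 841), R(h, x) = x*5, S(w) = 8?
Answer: 1510721/776743 ≈ 1.9449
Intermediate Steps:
t = 6267 (t = -3*(-2089) = 6267)
R(h, x) = 5*x
D = 374/241 (D = -1122/(-723) = -1122*(-1/723) = 374/241 ≈ 1.5519)
(t + D)/(R(c(4), S(-7)) + 3183) = (6267 + 374/241)/(5*8 + 3183) = 1510721/(241*(40 + 3183)) = (1510721/241)/3223 = (1510721/241)*(1/3223) = 1510721/776743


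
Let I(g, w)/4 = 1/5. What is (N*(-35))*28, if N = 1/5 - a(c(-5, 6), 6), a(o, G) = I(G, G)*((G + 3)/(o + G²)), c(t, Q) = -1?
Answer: 28/5 ≈ 5.6000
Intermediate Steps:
I(g, w) = ⅘ (I(g, w) = 4*(1/5) = 4*(1*(⅕)) = 4*(⅕) = ⅘)
a(o, G) = 4*(3 + G)/(5*(o + G²)) (a(o, G) = 4*((G + 3)/(o + G²))/5 = 4*((3 + G)/(o + G²))/5 = 4*(3 + G)/(5*(o + G²)))
N = -1/175 (N = 1/5 - 4*(3 + 6)/(5*(-1 + 6²)) = ⅕ - 4*9/(5*(-1 + 36)) = ⅕ - 4*9/(5*35) = ⅕ - 1*36/175 = ⅕ - 36/175 = -1/175 ≈ -0.0057143)
(N*(-35))*28 = -1/175*(-35)*28 = (⅕)*28 = 28/5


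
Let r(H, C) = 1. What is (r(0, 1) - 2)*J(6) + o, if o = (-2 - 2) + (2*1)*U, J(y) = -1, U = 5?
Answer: 7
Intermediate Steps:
o = 6 (o = (-2 - 2) + (2*1)*5 = -4 + 2*5 = -4 + 10 = 6)
(r(0, 1) - 2)*J(6) + o = (1 - 2)*(-1) + 6 = -1*(-1) + 6 = 1 + 6 = 7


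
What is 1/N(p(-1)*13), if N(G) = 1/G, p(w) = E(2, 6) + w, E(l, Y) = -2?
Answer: -39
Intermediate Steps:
p(w) = -2 + w
1/N(p(-1)*13) = 1/(1/((-2 - 1)*13)) = 1/(1/(-3*13)) = 1/(1/(-39)) = 1/(-1/39) = -39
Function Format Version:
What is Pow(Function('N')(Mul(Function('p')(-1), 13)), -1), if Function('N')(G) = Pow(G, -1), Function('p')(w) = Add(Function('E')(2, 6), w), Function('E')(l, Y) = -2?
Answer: -39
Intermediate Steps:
Function('p')(w) = Add(-2, w)
Pow(Function('N')(Mul(Function('p')(-1), 13)), -1) = Pow(Pow(Mul(Add(-2, -1), 13), -1), -1) = Pow(Pow(Mul(-3, 13), -1), -1) = Pow(Pow(-39, -1), -1) = Pow(Rational(-1, 39), -1) = -39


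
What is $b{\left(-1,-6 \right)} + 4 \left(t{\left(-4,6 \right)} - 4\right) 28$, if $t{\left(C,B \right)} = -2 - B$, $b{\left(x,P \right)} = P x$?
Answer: $-1338$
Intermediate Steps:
$b{\left(-1,-6 \right)} + 4 \left(t{\left(-4,6 \right)} - 4\right) 28 = \left(-6\right) \left(-1\right) + 4 \left(\left(-2 - 6\right) - 4\right) 28 = 6 + 4 \left(\left(-2 - 6\right) - 4\right) 28 = 6 + 4 \left(-8 - 4\right) 28 = 6 + 4 \left(-12\right) 28 = 6 - 1344 = -1338$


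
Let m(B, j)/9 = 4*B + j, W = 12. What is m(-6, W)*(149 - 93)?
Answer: -6048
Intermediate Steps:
m(B, j) = 9*j + 36*B (m(B, j) = 9*(4*B + j) = 9*(j + 4*B) = 9*j + 36*B)
m(-6, W)*(149 - 93) = (9*12 + 36*(-6))*(149 - 93) = (108 - 216)*56 = -108*56 = -6048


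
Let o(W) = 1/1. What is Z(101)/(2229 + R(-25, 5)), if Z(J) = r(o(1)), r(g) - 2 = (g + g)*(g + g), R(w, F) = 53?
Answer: 3/1141 ≈ 0.0026293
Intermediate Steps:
o(W) = 1
r(g) = 2 + 4*g² (r(g) = 2 + (g + g)*(g + g) = 2 + (2*g)*(2*g) = 2 + 4*g²)
Z(J) = 6 (Z(J) = 2 + 4*1² = 2 + 4*1 = 2 + 4 = 6)
Z(101)/(2229 + R(-25, 5)) = 6/(2229 + 53) = 6/2282 = 6*(1/2282) = 3/1141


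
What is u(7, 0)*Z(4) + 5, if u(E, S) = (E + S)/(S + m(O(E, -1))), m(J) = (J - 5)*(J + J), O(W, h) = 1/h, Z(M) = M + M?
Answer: 29/3 ≈ 9.6667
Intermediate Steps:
Z(M) = 2*M
m(J) = 2*J*(-5 + J) (m(J) = (-5 + J)*(2*J) = 2*J*(-5 + J))
u(E, S) = (E + S)/(12 + S) (u(E, S) = (E + S)/(S + 2*(-5 + 1/(-1))/(-1)) = (E + S)/(S + 2*(-1)*(-5 - 1)) = (E + S)/(S + 2*(-1)*(-6)) = (E + S)/(S + 12) = (E + S)/(12 + S))
u(7, 0)*Z(4) + 5 = ((7 + 0)/(12 + 0))*(2*4) + 5 = (7/12)*8 + 5 = 14/3 + 5 = 29/3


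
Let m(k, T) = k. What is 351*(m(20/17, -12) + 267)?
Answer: 1600209/17 ≈ 94130.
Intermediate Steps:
351*(m(20/17, -12) + 267) = 351*(20/17 + 267) = 351*(4559/17) = 1600209/17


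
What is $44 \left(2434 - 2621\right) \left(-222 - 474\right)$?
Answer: $5726688$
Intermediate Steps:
$44 \left(2434 - 2621\right) \left(-222 - 474\right) = 44 \left(\left(-187\right) \left(-696\right)\right) = 44 \cdot 130152 = 5726688$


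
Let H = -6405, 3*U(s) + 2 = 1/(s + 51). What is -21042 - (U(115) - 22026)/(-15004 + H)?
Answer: -224354081923/10661682 ≈ -21043.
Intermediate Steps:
U(s) = -⅔ + 1/(3*(51 + s)) (U(s) = -⅔ + 1/(3*(s + 51)) = -⅔ + 1/(3*(51 + s)))
-21042 - (U(115) - 22026)/(-15004 + H) = -21042 - ((-101 - 2*115)/(3*(51 + 115)) - 22026)/(-15004 - 6405) = -21042 - ((⅓)*(-101 - 230)/166 - 22026)/(-21409) = -21042 - ((⅓)*(1/166)*(-331) - 22026)*(-1)/21409 = -21042 - (-331/498 - 22026)*(-1)/21409 = -21042 - (-10969279)*(-1)/(498*21409) = -21042 - 1*10969279/10661682 = -21042 - 10969279/10661682 = -224354081923/10661682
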